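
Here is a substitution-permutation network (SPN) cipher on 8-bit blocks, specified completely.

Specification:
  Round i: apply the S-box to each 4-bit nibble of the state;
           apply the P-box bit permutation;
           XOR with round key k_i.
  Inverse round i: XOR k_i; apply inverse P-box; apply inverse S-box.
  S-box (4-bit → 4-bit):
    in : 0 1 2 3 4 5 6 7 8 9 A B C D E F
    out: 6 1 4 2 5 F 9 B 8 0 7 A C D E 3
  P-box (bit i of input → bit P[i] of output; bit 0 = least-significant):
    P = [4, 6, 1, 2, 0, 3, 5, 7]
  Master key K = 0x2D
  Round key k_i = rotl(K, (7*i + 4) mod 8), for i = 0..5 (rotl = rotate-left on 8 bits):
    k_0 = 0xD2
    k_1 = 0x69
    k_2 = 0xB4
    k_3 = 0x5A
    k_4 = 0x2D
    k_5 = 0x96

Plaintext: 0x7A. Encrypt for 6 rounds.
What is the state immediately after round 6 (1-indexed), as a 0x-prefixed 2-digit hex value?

s_0 = plaintext = 0x7A
s_1 = Round(s_0, k_0) = 0x09
s_2 = Round(s_1, k_1) = 0x41
s_3 = Round(s_2, k_2) = 0x85
s_4 = Round(s_3, k_3) = 0x8C
s_5 = Round(s_4, k_4) = 0xAB
s_6 = Round(s_5, k_5) = 0xFB

0xFB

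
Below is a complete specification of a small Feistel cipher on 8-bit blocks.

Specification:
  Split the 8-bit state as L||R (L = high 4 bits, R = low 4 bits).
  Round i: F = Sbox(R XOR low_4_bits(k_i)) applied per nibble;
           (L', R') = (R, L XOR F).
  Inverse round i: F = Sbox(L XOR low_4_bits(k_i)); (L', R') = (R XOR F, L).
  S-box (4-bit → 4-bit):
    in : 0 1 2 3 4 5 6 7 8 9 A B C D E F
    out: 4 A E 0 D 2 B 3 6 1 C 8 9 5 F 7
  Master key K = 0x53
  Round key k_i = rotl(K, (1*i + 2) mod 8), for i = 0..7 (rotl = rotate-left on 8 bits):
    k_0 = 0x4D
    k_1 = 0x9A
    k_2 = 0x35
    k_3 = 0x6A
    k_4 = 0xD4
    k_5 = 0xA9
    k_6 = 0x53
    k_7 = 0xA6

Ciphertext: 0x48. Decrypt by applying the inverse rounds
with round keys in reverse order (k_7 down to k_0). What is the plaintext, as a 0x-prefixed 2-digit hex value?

0xA5

s_0 = ciphertext = 0x48
s_1 = InvRound(s_0, k_7) = 0x64
s_2 = InvRound(s_1, k_6) = 0x66
s_3 = InvRound(s_2, k_5) = 0x16
s_4 = InvRound(s_3, k_4) = 0x41
s_5 = InvRound(s_4, k_3) = 0xE4
s_6 = InvRound(s_5, k_2) = 0xCE
s_7 = InvRound(s_6, k_1) = 0x5C
s_8 = InvRound(s_7, k_0) = 0xA5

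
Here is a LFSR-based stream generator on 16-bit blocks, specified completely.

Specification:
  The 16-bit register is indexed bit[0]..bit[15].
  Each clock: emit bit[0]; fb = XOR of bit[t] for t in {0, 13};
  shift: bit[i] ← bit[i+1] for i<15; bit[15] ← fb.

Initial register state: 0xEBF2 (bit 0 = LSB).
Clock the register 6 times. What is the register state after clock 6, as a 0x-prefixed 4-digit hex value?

reg_0 = 0xEBF2
clock 1: out=0, reg = 0xF5F9
clock 2: out=1, reg = 0x7AFC
clock 3: out=0, reg = 0xBD7E
clock 4: out=0, reg = 0xDEBF
clock 5: out=1, reg = 0xEF5F
clock 6: out=1, reg = 0x77AF

0x77AF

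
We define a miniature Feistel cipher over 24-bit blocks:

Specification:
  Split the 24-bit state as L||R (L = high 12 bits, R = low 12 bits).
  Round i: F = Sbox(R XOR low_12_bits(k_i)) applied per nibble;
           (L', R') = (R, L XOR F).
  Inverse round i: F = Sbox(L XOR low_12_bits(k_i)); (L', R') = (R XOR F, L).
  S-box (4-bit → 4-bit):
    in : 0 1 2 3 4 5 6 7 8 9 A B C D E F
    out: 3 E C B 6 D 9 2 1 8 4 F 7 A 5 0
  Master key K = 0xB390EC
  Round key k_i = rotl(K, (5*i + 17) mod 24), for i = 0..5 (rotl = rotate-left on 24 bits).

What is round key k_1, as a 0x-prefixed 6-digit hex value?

0x2CE43B

K = 0xB390EC
k_0 = rotl(K, (5*0+17) mod 24) = rotl(K, 17) = 0xD96721
k_1 = rotl(K, (5*1+17) mod 24) = rotl(K, 22) = 0x2CE43B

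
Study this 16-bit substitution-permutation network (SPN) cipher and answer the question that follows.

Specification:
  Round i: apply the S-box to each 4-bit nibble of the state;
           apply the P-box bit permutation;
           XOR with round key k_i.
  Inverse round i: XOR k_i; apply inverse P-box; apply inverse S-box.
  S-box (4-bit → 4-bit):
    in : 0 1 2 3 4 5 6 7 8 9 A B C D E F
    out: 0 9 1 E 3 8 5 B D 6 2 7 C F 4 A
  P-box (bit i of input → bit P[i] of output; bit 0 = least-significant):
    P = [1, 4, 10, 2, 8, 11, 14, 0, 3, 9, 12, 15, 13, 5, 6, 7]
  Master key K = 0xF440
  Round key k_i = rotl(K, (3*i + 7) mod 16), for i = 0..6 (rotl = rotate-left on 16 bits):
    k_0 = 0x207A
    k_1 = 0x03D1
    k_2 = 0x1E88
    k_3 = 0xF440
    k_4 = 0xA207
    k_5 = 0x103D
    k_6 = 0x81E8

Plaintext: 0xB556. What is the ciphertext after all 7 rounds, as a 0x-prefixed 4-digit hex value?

0x00F8

s_0 = plaintext = 0xB556
s_1 = Round(s_0, k_0) = 0x8419
s_2 = Round(s_1, k_1) = 0x2408
s_3 = Round(s_2, k_2) = 0x3886
s_4 = Round(s_3, k_3) = 0x21AB
s_5 = Round(s_4, k_4) = 0x0E1D
s_6 = Round(s_5, k_5) = 0x052A
s_7 = Round(s_6, k_6) = 0x00F8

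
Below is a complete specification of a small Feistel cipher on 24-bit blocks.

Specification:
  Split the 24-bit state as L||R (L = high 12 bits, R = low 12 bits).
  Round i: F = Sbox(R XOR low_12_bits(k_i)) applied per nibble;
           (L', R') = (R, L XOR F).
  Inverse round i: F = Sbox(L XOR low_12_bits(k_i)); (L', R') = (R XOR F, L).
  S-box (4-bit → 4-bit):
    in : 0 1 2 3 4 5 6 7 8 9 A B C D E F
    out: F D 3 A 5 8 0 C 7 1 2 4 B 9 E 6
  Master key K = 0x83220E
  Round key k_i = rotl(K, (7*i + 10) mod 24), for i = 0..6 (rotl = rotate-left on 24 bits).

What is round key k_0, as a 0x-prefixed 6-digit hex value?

0x883A0C

K = 0x83220E
k_0 = rotl(K, (7*0+10) mod 24) = rotl(K, 10) = 0x883A0C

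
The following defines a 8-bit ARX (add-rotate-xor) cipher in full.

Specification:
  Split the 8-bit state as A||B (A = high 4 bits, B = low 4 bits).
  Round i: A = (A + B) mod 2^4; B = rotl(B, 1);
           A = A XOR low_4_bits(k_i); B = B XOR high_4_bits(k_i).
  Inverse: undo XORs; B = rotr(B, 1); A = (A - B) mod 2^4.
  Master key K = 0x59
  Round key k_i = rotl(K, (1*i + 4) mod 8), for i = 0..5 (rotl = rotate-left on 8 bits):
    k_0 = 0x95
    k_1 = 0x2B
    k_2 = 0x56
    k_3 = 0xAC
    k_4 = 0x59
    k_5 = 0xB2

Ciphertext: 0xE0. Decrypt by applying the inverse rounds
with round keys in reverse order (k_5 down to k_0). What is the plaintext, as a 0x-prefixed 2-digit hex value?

0x70

s_0 = ciphertext = 0xE0
s_1 = InvRound(s_0, k_5) = 0xFD
s_2 = InvRound(s_1, k_4) = 0x24
s_3 = InvRound(s_2, k_3) = 0x77
s_4 = InvRound(s_3, k_2) = 0x01
s_5 = InvRound(s_4, k_1) = 0x29
s_6 = InvRound(s_5, k_0) = 0x70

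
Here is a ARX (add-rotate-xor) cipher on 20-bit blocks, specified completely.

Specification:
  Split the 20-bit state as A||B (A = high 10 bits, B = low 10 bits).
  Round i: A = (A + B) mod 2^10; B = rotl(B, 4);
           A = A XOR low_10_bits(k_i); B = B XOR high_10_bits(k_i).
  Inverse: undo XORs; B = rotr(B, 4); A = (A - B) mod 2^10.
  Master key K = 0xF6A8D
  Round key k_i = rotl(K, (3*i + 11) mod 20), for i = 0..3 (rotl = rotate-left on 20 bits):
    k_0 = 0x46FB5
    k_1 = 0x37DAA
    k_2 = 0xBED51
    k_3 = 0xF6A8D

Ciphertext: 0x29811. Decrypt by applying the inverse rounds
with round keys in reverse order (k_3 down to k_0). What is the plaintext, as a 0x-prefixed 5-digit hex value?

s_0 = ciphertext = 0x29811
s_1 = InvRound(s_0, k_3) = 0xCBEFC
s_2 = InvRound(s_1, k_2) = 0x2F9C0
s_3 = InvRound(s_2, k_1) = 0x50FD1
s_4 = InvRound(s_3, k_0) = 0x12AAC

0x12AAC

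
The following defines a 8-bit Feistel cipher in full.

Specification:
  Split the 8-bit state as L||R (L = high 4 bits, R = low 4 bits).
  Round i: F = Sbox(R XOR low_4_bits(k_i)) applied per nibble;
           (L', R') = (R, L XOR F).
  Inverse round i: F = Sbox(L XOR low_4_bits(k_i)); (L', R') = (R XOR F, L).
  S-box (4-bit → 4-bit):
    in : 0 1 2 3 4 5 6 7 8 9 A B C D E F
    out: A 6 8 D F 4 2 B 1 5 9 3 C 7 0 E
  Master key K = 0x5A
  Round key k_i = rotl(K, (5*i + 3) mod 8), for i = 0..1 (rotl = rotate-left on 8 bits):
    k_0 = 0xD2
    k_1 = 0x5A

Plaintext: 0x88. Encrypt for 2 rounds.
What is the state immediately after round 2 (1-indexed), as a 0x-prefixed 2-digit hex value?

s_0 = plaintext = 0x88
s_1 = Round(s_0, k_0) = 0x81
s_2 = Round(s_1, k_1) = 0x1B

0x1B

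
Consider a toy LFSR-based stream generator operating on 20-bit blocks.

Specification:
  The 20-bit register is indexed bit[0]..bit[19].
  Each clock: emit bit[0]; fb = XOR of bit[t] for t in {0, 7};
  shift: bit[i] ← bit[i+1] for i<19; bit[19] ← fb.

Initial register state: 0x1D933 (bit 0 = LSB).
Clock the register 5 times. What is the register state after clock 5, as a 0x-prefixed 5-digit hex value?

reg_0 = 0x1D933
clock 1: out=1, reg = 0x8EC99
clock 2: out=1, reg = 0x4764C
clock 3: out=0, reg = 0x23B26
clock 4: out=0, reg = 0x11D93
clock 5: out=1, reg = 0x08EC9

0x08EC9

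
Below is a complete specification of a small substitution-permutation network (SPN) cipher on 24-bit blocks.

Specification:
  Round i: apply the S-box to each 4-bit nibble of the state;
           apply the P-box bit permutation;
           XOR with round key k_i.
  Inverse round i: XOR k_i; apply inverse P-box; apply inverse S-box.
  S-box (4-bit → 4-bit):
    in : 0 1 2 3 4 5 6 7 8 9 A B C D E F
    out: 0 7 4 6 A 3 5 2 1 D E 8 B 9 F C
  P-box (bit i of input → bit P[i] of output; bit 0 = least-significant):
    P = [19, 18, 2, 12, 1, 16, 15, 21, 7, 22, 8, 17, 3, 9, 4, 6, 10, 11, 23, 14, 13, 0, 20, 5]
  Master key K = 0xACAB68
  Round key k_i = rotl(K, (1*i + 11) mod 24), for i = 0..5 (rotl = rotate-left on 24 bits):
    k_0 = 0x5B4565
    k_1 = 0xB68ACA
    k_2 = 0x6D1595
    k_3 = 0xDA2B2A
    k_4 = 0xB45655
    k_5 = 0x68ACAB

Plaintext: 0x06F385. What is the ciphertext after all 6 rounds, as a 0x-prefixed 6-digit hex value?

s_0 = plaintext = 0x06F385
s_1 = Round(s_0, k_0) = 0x974037
s_2 = Round(s_1, k_1) = 0xA320AA
s_3 = Round(s_2, k_2) = 0xD88DA0
s_4 = Round(s_3, k_3) = 0xF98F82
s_5 = Round(s_4, k_4) = 0x26137B
s_6 = Round(s_5, k_5) = 0xB9BBB3

0xB9BBB3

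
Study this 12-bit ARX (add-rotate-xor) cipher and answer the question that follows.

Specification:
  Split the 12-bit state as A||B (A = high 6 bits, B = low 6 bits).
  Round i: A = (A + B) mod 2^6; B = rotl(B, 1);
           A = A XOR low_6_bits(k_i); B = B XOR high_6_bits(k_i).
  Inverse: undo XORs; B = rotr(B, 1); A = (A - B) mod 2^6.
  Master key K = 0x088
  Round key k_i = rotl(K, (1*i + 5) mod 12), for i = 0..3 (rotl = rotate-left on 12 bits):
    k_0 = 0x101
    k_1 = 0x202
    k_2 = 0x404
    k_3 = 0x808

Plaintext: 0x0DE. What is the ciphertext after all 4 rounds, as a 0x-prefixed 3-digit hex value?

0xCA7

s_0 = plaintext = 0x0DE
s_1 = Round(s_0, k_0) = 0x838
s_2 = Round(s_1, k_1) = 0x6B9
s_3 = Round(s_2, k_2) = 0x5E3
s_4 = Round(s_3, k_3) = 0xCA7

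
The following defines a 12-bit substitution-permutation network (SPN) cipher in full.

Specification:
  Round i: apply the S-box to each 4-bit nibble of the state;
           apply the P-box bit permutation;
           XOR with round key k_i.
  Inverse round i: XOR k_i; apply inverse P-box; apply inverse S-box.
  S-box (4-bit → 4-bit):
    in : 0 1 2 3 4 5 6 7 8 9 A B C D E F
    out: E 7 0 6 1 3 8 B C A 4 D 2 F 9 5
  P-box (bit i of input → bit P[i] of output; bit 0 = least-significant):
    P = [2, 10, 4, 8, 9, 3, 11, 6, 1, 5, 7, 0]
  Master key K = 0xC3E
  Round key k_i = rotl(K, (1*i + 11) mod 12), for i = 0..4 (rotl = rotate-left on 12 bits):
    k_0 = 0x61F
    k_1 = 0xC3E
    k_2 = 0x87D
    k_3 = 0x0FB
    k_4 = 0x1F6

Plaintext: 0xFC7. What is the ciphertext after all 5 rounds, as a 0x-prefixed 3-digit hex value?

0x23A

s_0 = plaintext = 0xFC7
s_1 = Round(s_0, k_0) = 0x391
s_2 = Round(s_1, k_1) = 0x8C2
s_3 = Round(s_2, k_2) = 0x8F4
s_4 = Round(s_3, k_3) = 0xA7E
s_5 = Round(s_4, k_4) = 0x23A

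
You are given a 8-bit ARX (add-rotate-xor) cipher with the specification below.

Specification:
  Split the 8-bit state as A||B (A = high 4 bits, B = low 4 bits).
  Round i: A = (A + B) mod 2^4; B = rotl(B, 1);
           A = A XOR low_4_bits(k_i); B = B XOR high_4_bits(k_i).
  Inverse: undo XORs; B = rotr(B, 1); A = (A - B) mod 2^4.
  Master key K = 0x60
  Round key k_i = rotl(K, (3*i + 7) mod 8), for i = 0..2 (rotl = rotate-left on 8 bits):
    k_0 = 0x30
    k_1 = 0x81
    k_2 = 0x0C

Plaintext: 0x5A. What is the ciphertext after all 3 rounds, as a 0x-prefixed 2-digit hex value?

0x48

s_0 = plaintext = 0x5A
s_1 = Round(s_0, k_0) = 0xF6
s_2 = Round(s_1, k_1) = 0x44
s_3 = Round(s_2, k_2) = 0x48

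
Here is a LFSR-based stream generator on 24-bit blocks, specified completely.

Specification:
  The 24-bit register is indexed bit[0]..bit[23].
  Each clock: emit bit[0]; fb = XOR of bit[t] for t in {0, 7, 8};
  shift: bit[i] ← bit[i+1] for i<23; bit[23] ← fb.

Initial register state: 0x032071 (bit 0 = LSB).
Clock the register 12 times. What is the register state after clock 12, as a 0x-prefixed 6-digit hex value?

0x511032

reg_0 = 0x032071
clock 1: out=1, reg = 0x819038
clock 2: out=0, reg = 0x40C81C
clock 3: out=0, reg = 0x20640E
clock 4: out=0, reg = 0x103207
clock 5: out=1, reg = 0x881903
clock 6: out=1, reg = 0x440C81
clock 7: out=1, reg = 0x220640
clock 8: out=0, reg = 0x110320
clock 9: out=0, reg = 0x888190
clock 10: out=0, reg = 0x4440C8
clock 11: out=0, reg = 0xA22064
clock 12: out=0, reg = 0x511032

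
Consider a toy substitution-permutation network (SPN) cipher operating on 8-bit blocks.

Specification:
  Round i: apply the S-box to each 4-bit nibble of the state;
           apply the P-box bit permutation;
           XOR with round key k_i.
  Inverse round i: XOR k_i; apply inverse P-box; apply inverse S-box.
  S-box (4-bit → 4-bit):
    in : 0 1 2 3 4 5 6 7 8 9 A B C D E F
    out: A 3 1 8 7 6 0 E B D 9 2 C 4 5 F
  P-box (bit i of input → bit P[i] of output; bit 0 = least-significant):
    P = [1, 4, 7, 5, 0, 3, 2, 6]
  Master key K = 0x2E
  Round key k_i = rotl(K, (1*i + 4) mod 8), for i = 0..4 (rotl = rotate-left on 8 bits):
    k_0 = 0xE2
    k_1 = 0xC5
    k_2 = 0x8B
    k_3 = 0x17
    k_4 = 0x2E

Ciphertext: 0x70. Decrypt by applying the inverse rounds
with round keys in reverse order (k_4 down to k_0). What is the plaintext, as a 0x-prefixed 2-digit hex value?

0x06

s_0 = ciphertext = 0x70
s_1 = InvRound(s_0, k_4) = 0x71
s_2 = InvRound(s_1, k_3) = 0xCA
s_3 = InvRound(s_2, k_2) = 0xA6
s_4 = InvRound(s_3, k_1) = 0xAA
s_5 = InvRound(s_4, k_0) = 0x06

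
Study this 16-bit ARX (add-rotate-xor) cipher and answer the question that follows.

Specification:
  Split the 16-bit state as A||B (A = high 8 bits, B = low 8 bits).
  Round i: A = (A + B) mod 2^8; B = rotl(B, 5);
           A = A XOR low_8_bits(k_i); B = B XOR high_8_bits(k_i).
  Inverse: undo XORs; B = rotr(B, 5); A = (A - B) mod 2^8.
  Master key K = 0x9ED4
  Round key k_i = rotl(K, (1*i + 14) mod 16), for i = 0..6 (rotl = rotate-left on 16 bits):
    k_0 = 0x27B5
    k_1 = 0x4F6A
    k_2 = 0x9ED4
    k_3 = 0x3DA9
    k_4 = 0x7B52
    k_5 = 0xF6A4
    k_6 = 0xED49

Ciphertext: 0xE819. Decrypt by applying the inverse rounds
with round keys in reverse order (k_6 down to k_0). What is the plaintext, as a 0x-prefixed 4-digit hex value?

0x46FC

s_0 = ciphertext = 0xE819
s_1 = InvRound(s_0, k_6) = 0xFAA7
s_2 = InvRound(s_1, k_5) = 0xD48A
s_3 = InvRound(s_2, k_4) = 0xF78F
s_4 = InvRound(s_3, k_3) = 0xC995
s_5 = InvRound(s_4, k_2) = 0xC558
s_6 = InvRound(s_5, k_1) = 0xF7B8
s_7 = InvRound(s_6, k_0) = 0x46FC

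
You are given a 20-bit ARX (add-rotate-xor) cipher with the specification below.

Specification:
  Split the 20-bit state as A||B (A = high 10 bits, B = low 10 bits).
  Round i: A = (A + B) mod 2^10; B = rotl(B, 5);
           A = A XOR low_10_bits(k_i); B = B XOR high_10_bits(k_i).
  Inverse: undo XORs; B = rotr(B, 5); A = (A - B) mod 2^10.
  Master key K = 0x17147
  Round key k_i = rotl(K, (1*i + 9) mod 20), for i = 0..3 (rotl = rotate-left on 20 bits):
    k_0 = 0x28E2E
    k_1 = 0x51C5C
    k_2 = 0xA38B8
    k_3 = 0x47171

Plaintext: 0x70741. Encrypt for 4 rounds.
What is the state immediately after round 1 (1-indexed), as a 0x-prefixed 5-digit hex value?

0xCB099

s_0 = plaintext = 0x70741
s_1 = Round(s_0, k_0) = 0xCB099
s_2 = Round(s_1, k_1) = 0xE6663
s_3 = Round(s_2, k_2) = 0x512FD
s_4 = Round(s_3, k_3) = 0x4C2AB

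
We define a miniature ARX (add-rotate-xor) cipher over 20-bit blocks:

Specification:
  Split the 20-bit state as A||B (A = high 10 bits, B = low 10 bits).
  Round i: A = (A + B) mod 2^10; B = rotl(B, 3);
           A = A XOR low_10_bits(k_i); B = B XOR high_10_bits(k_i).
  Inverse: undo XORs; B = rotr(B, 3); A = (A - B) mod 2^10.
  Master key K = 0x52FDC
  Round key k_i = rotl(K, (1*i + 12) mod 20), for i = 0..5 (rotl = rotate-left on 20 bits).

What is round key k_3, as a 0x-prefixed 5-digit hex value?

0xE297E

K = 0x52FDC
k_0 = rotl(K, (1*0+12) mod 20) = rotl(K, 12) = 0xDC52F
k_1 = rotl(K, (1*1+12) mod 20) = rotl(K, 13) = 0xB8A5F
k_2 = rotl(K, (1*2+12) mod 20) = rotl(K, 14) = 0x714BF
k_3 = rotl(K, (1*3+12) mod 20) = rotl(K, 15) = 0xE297E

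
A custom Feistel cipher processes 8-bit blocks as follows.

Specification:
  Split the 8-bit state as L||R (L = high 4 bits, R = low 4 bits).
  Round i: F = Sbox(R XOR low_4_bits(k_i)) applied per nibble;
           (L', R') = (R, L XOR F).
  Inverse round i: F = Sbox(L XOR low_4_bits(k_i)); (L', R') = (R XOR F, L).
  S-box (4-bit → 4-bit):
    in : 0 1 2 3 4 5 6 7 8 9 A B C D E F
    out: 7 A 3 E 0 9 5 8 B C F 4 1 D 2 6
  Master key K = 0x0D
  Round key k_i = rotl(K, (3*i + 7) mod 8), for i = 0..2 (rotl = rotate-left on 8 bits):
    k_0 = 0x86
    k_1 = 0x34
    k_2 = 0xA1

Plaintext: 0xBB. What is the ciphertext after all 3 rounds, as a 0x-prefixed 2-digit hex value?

s_0 = plaintext = 0xBB
s_1 = Round(s_0, k_0) = 0xB6
s_2 = Round(s_1, k_1) = 0x68
s_3 = Round(s_2, k_2) = 0x8A

0x8A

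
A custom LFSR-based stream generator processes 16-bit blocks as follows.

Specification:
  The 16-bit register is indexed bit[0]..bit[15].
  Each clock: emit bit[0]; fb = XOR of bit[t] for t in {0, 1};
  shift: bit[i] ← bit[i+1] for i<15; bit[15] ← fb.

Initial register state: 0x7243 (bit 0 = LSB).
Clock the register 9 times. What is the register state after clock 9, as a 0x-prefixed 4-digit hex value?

reg_0 = 0x7243
clock 1: out=1, reg = 0x3921
clock 2: out=1, reg = 0x9C90
clock 3: out=0, reg = 0x4E48
clock 4: out=0, reg = 0x2724
clock 5: out=0, reg = 0x1392
clock 6: out=0, reg = 0x89C9
clock 7: out=1, reg = 0xC4E4
clock 8: out=0, reg = 0x6272
clock 9: out=0, reg = 0xB139

0xB139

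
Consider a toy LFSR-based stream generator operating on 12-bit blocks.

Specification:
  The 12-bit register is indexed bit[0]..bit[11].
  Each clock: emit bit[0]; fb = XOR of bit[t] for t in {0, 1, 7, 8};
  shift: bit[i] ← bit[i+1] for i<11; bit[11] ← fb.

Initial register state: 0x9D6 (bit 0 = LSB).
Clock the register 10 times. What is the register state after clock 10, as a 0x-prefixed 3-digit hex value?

reg_0 = 0x9D6
clock 1: out=0, reg = 0xCEB
clock 2: out=1, reg = 0xE75
clock 3: out=1, reg = 0xF3A
clock 4: out=0, reg = 0x79D
clock 5: out=1, reg = 0xBCE
clock 6: out=0, reg = 0xDE7
clock 7: out=1, reg = 0x6F3
clock 8: out=1, reg = 0xB79
clock 9: out=1, reg = 0x5BC
clock 10: out=0, reg = 0x2DE

0x2DE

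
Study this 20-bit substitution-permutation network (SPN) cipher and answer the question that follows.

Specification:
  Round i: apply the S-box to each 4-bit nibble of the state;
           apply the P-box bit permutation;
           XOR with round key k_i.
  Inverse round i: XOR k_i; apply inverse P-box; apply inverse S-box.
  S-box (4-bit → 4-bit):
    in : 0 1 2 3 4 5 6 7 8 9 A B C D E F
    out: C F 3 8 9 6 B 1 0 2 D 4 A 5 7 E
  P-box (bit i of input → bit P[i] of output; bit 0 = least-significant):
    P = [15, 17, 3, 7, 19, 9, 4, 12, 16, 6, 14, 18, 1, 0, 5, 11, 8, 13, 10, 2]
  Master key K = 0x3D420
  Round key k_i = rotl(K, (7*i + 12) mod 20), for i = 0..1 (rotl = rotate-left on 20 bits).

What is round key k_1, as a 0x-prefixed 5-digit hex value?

K = 0x3D420
k_0 = rotl(K, (7*0+12) mod 20) = rotl(K, 12) = 0x203D4
k_1 = rotl(K, (7*1+12) mod 20) = rotl(K, 19) = 0x1EA10

0x1EA10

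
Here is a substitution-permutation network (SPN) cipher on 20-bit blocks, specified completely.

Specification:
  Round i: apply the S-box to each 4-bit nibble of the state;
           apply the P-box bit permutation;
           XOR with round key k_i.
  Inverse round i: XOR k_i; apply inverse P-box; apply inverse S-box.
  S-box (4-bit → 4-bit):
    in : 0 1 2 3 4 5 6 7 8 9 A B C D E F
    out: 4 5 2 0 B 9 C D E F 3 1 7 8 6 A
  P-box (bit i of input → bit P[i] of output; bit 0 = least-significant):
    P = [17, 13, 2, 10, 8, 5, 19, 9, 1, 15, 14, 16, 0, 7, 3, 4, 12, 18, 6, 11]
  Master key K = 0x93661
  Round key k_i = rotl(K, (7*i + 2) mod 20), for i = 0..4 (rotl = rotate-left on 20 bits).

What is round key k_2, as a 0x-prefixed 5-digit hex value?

0x19366

K = 0x93661
k_0 = rotl(K, (7*0+2) mod 20) = rotl(K, 2) = 0x4D986
k_1 = rotl(K, (7*1+2) mod 20) = rotl(K, 9) = 0xCC326
k_2 = rotl(K, (7*2+2) mod 20) = rotl(K, 16) = 0x19366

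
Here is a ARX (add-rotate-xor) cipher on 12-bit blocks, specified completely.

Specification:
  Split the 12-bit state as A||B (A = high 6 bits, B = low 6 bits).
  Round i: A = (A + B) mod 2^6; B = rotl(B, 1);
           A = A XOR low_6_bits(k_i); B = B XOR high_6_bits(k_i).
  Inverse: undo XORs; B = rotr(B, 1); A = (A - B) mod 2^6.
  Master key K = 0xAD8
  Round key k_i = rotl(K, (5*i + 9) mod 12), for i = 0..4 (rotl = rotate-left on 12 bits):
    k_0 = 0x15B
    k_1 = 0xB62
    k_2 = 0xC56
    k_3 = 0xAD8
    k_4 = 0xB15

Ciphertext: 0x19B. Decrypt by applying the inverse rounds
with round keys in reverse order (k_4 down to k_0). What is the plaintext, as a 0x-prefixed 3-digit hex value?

s_0 = ciphertext = 0x19B
s_1 = InvRound(s_0, k_4) = 0x63B
s_2 = InvRound(s_1, k_3) = 0xE08
s_3 = InvRound(s_2, k_2) = 0xCBC
s_4 = InvRound(s_3, k_1) = 0xA28
s_5 = InvRound(s_4, k_0) = 0xF76

0xF76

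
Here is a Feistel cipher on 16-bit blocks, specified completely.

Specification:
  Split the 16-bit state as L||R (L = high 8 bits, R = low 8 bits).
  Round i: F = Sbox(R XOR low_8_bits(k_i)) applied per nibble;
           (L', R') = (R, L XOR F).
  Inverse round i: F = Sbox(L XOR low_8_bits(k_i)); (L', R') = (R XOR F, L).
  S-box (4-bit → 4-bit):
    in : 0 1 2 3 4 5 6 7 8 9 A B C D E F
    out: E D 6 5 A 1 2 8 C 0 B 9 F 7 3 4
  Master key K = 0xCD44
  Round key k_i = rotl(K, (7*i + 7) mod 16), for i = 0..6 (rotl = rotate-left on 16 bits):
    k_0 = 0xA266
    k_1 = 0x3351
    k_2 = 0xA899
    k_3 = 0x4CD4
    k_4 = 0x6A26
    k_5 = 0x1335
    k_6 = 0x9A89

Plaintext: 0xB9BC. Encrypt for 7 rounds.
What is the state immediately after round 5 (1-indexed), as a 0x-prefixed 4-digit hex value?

s_0 = plaintext = 0xB9BC
s_1 = Round(s_0, k_0) = 0xBCC2
s_2 = Round(s_1, k_1) = 0xC2B9
s_3 = Round(s_2, k_2) = 0xB9AC
s_4 = Round(s_3, k_3) = 0xAC35
s_5 = Round(s_4, k_4) = 0x3579
s_6 = Round(s_5, k_5) = 0x799A
s_7 = Round(s_6, k_6) = 0x9AAC

0x3579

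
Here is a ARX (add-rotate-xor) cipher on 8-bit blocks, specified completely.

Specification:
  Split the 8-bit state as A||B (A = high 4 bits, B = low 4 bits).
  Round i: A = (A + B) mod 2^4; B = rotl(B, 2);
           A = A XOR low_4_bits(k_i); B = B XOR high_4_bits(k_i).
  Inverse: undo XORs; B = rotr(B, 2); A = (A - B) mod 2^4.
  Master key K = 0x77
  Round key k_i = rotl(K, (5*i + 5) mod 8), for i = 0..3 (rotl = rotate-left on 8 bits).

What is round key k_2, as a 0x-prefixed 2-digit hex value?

0xBB

K = 0x77
k_0 = rotl(K, (5*0+5) mod 8) = rotl(K, 5) = 0xEE
k_1 = rotl(K, (5*1+5) mod 8) = rotl(K, 2) = 0xDD
k_2 = rotl(K, (5*2+5) mod 8) = rotl(K, 7) = 0xBB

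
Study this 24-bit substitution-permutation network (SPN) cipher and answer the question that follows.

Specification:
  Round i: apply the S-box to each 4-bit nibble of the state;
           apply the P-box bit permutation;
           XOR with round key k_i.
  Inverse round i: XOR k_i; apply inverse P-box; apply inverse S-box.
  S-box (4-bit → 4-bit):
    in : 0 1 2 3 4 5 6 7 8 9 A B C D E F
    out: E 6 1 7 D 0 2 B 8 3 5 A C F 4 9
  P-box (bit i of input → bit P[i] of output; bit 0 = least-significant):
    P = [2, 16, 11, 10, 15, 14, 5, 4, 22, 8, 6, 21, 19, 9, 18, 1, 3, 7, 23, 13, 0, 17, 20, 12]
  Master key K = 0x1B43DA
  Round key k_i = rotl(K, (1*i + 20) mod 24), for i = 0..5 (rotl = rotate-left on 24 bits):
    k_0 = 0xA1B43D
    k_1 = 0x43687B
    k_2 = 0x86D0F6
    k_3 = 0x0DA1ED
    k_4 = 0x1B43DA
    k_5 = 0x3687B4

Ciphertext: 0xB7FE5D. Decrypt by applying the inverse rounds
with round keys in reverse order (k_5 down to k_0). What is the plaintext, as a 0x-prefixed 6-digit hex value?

0x399EA1

s_0 = ciphertext = 0xB7FE5D
s_1 = InvRound(s_0, k_5) = 0xFD5111
s_2 = InvRound(s_1, k_4) = 0x730455
s_3 = InvRound(s_2, k_3) = 0x17A748
s_4 = InvRound(s_3, k_2) = 0xCDB607
s_5 = InvRound(s_4, k_1) = 0xBA3ED4
s_6 = InvRound(s_5, k_0) = 0x399EA1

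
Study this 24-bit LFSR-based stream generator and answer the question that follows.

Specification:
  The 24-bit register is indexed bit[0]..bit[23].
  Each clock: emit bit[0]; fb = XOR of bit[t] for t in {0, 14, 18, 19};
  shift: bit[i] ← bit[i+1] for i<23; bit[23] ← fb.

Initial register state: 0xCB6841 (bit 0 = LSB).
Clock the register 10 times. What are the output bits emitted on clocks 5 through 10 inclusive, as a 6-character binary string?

reg_0 = 0xCB6841
clock 1: out=1, reg = 0xE5B420
clock 2: out=0, reg = 0xF2DA10
clock 3: out=0, reg = 0xF96D08
clock 4: out=0, reg = 0x7CB684
clock 5: out=0, reg = 0x3E5B42
clock 6: out=0, reg = 0x9F2DA1
clock 7: out=1, reg = 0xCF96D0
clock 8: out=0, reg = 0x67CB68
clock 9: out=0, reg = 0x33E5B4
clock 10: out=0, reg = 0x99F2DA

001000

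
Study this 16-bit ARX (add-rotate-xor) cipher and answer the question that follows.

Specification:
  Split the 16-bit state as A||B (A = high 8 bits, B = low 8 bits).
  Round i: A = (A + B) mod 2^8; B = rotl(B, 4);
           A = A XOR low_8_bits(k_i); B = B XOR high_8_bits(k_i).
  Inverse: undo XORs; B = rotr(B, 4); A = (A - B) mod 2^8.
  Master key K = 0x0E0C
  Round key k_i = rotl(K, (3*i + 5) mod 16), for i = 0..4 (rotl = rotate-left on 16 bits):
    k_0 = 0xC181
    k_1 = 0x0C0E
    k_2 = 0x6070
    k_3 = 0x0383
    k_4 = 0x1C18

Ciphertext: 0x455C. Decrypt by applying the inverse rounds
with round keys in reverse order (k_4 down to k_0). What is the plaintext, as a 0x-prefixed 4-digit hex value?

0xB511

s_0 = ciphertext = 0x455C
s_1 = InvRound(s_0, k_4) = 0x5904
s_2 = InvRound(s_1, k_3) = 0x6A70
s_3 = InvRound(s_2, k_2) = 0x1901
s_4 = InvRound(s_3, k_1) = 0x47D0
s_5 = InvRound(s_4, k_0) = 0xB511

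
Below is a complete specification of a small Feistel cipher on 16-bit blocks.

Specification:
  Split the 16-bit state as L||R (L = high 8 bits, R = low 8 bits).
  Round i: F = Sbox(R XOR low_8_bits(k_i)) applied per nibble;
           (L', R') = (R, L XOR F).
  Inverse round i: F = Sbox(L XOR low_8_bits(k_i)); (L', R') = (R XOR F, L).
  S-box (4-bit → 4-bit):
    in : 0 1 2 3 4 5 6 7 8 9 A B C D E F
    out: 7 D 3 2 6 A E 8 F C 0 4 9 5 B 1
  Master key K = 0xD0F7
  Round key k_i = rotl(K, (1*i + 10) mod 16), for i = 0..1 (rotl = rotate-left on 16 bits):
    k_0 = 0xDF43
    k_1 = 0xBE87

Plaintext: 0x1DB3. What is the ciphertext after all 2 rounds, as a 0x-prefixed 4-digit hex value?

0x0A46

s_0 = plaintext = 0x1DB3
s_1 = Round(s_0, k_0) = 0xB30A
s_2 = Round(s_1, k_1) = 0x0A46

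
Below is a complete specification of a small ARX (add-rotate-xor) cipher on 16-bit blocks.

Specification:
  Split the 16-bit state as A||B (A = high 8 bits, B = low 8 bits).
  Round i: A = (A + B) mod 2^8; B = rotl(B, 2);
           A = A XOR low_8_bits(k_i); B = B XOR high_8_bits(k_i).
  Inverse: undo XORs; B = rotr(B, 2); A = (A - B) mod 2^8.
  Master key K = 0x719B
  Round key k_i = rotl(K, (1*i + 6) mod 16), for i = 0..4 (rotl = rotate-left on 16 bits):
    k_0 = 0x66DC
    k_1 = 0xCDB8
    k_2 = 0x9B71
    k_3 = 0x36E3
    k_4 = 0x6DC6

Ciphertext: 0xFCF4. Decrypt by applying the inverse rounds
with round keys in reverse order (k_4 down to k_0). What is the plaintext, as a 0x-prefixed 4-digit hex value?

0x157B

s_0 = ciphertext = 0xFCF4
s_1 = InvRound(s_0, k_4) = 0xD466
s_2 = InvRound(s_1, k_3) = 0x2314
s_3 = InvRound(s_2, k_2) = 0x6FE3
s_4 = InvRound(s_3, k_1) = 0x4C8B
s_5 = InvRound(s_4, k_0) = 0x157B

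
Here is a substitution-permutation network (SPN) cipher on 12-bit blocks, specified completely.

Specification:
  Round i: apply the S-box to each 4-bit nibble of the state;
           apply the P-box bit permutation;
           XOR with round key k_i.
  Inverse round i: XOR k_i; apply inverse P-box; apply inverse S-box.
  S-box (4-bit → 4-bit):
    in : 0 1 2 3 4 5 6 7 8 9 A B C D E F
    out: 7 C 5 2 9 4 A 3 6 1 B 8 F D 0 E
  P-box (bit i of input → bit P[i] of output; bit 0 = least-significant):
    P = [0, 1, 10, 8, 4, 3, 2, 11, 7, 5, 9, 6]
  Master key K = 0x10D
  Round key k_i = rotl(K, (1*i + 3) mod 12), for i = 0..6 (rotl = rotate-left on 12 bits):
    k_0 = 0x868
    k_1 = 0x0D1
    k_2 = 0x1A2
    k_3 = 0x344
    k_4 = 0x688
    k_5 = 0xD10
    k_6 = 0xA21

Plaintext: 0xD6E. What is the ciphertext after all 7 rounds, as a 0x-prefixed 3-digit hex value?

0x4B7

s_0 = plaintext = 0xD6E
s_1 = Round(s_0, k_0) = 0x2A0
s_2 = Round(s_1, k_1) = 0xE4A
s_3 = Round(s_2, k_2) = 0x8B1
s_4 = Round(s_3, k_3) = 0xC64
s_5 = Round(s_4, k_4) = 0xD61
s_6 = Round(s_5, k_5) = 0x2D8
s_7 = Round(s_6, k_6) = 0x4B7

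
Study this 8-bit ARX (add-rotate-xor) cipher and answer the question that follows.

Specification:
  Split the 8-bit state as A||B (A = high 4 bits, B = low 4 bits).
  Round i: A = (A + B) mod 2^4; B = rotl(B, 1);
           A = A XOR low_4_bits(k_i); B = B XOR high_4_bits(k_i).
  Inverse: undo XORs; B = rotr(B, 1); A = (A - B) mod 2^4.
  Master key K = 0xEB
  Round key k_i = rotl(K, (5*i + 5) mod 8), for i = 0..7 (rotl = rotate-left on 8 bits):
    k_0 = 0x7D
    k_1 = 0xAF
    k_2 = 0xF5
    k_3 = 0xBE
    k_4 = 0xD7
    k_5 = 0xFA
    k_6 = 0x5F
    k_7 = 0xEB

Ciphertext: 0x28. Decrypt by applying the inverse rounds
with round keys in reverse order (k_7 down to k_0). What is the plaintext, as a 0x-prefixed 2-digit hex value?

0x88

s_0 = ciphertext = 0x28
s_1 = InvRound(s_0, k_7) = 0x63
s_2 = InvRound(s_1, k_6) = 0x63
s_3 = InvRound(s_2, k_5) = 0x66
s_4 = InvRound(s_3, k_4) = 0x4D
s_5 = InvRound(s_4, k_3) = 0x73
s_6 = InvRound(s_5, k_2) = 0xC6
s_7 = InvRound(s_6, k_1) = 0xD6
s_8 = InvRound(s_7, k_0) = 0x88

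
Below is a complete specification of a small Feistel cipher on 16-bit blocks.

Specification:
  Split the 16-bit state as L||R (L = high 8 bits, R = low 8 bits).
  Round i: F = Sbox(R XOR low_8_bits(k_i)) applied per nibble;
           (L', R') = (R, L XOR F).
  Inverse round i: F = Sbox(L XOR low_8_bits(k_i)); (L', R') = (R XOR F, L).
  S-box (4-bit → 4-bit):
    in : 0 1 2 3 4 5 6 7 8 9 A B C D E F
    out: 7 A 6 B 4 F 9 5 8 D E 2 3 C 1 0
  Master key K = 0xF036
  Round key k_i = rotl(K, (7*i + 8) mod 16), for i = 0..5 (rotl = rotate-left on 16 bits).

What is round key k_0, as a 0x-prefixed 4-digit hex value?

K = 0xF036
k_0 = rotl(K, (7*0+8) mod 16) = rotl(K, 8) = 0x36F0

0x36F0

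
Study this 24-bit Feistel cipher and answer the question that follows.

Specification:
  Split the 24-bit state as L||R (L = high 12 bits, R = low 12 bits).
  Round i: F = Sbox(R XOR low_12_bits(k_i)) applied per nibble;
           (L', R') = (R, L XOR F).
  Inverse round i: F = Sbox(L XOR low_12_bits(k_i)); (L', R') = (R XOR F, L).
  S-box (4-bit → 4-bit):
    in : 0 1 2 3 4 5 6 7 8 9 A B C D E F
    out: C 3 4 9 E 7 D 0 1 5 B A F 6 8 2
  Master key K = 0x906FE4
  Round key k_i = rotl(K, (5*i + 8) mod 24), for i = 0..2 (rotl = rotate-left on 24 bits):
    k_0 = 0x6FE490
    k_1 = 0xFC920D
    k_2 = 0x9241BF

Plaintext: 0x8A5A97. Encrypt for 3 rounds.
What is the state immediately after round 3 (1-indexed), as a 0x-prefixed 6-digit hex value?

s_0 = plaintext = 0x8A5A97
s_1 = Round(s_0, k_0) = 0xA97065
s_2 = Round(s_1, k_1) = 0x065E46
s_3 = Round(s_2, k_2) = 0xE46240

0xE46240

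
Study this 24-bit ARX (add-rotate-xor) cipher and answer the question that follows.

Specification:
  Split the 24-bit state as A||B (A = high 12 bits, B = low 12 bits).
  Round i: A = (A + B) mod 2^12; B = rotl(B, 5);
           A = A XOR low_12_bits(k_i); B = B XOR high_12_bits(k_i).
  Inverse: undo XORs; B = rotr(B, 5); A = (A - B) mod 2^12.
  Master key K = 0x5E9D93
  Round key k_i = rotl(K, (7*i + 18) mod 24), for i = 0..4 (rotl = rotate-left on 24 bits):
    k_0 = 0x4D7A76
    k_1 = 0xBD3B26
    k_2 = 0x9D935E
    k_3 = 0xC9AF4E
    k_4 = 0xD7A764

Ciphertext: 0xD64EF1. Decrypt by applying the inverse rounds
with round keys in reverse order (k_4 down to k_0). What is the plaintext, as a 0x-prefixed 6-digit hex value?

s_0 = ciphertext = 0xD64EF1
s_1 = InvRound(s_0, k_4) = 0x46459C
s_2 = InvRound(s_1, k_3) = 0x7E2348
s_3 = InvRound(s_2, k_2) = 0xBE88D4
s_4 = InvRound(s_3, k_1) = 0xD36398
s_5 = InvRound(s_4, k_0) = 0xF867BA

0xF867BA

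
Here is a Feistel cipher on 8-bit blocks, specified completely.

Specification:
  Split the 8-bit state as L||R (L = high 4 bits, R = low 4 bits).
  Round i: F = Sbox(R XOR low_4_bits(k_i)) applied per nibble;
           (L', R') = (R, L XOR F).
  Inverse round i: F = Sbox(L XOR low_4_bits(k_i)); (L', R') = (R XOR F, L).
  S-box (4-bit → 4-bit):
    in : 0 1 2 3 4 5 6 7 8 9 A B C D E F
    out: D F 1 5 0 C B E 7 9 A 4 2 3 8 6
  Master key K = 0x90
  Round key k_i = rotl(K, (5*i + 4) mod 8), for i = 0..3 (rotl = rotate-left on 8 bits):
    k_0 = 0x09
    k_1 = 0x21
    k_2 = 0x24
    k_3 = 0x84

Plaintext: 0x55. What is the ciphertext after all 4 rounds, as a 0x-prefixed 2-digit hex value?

s_0 = plaintext = 0x55
s_1 = Round(s_0, k_0) = 0x57
s_2 = Round(s_1, k_1) = 0x7E
s_3 = Round(s_2, k_2) = 0xED
s_4 = Round(s_3, k_3) = 0xD7

0xD7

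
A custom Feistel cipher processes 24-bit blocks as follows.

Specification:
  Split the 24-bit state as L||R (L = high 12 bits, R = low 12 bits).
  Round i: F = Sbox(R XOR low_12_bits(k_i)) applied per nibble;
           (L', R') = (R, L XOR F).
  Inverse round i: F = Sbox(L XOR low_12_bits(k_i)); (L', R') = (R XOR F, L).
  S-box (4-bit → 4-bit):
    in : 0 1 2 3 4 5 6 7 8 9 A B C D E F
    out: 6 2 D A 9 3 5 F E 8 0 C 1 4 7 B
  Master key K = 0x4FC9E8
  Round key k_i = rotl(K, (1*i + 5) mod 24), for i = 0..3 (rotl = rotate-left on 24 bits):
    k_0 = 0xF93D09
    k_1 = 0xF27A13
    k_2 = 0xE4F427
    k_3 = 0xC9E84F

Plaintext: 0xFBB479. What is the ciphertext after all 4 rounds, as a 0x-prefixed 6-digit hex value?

0xE1557E

s_0 = plaintext = 0xFBB479
s_1 = Round(s_0, k_0) = 0x47974D
s_2 = Round(s_1, k_1) = 0x74D04E
s_3 = Round(s_2, k_2) = 0x04EE15
s_4 = Round(s_3, k_3) = 0xE1557E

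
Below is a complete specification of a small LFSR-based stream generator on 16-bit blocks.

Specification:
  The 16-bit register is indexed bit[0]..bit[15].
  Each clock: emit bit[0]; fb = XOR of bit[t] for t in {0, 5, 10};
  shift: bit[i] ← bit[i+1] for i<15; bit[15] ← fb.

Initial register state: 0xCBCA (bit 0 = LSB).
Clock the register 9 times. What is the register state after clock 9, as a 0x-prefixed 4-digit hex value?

0x1365

reg_0 = 0xCBCA
clock 1: out=0, reg = 0x65E5
clock 2: out=1, reg = 0xB2F2
clock 3: out=0, reg = 0xD979
clock 4: out=1, reg = 0x6CBC
clock 5: out=0, reg = 0x365E
clock 6: out=0, reg = 0x9B2F
clock 7: out=1, reg = 0x4D97
clock 8: out=1, reg = 0x26CB
clock 9: out=1, reg = 0x1365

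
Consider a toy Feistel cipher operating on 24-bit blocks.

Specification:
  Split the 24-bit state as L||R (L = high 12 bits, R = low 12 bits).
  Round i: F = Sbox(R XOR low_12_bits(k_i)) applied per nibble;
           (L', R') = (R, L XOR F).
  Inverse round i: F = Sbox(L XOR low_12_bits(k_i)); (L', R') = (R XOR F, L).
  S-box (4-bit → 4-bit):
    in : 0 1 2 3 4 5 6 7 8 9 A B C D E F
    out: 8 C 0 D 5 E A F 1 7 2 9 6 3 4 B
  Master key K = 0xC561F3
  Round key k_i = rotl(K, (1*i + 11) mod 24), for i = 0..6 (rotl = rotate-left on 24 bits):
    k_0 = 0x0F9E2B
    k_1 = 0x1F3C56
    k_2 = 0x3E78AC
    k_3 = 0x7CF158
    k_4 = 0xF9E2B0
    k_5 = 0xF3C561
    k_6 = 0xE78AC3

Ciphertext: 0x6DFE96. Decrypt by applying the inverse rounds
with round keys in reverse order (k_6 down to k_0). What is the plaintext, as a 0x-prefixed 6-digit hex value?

0xD06A52

s_0 = ciphertext = 0x6DFE96
s_1 = InvRound(s_0, k_6) = 0x8506DF
s_2 = InvRound(s_1, k_5) = 0x503850
s_3 = InvRound(s_2, k_4) = 0x7CD503
s_4 = InvRound(s_3, k_3) = 0xF7D7CD
s_5 = InvRound(s_4, k_2) = 0x8F1F7D
s_6 = InvRound(s_5, k_1) = 0xA528F1
s_7 = InvRound(s_6, k_0) = 0xD06A52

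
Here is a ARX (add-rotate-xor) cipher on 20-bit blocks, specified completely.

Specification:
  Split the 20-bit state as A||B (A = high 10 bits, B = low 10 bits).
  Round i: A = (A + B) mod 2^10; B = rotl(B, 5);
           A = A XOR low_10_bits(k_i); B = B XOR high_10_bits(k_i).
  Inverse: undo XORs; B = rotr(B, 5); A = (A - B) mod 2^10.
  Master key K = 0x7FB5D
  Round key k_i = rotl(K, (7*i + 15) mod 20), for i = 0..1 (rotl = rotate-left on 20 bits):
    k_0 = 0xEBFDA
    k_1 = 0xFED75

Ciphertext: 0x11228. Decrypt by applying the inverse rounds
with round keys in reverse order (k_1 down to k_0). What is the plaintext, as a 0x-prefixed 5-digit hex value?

0x3AC2E

s_0 = ciphertext = 0x11228
s_1 = InvRound(s_0, k_1) = 0xB0E6E
s_2 = InvRound(s_1, k_0) = 0x3AC2E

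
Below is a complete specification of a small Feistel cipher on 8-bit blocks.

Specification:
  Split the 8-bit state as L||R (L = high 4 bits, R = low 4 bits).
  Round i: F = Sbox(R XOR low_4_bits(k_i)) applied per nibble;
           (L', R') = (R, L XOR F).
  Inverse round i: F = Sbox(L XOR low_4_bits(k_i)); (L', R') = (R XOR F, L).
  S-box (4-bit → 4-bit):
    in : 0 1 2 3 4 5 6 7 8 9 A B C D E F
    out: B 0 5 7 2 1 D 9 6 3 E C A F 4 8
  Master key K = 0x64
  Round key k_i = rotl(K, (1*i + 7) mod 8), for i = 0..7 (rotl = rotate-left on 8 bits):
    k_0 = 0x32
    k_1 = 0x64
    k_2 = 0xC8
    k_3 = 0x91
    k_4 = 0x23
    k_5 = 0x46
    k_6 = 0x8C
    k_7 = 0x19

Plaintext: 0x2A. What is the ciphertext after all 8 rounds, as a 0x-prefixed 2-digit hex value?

s_0 = plaintext = 0x2A
s_1 = Round(s_0, k_0) = 0xA4
s_2 = Round(s_1, k_1) = 0x41
s_3 = Round(s_2, k_2) = 0x17
s_4 = Round(s_3, k_3) = 0x7C
s_5 = Round(s_4, k_4) = 0xCF
s_6 = Round(s_5, k_5) = 0xFF
s_7 = Round(s_6, k_6) = 0xF8
s_8 = Round(s_7, k_7) = 0x8F

0x8F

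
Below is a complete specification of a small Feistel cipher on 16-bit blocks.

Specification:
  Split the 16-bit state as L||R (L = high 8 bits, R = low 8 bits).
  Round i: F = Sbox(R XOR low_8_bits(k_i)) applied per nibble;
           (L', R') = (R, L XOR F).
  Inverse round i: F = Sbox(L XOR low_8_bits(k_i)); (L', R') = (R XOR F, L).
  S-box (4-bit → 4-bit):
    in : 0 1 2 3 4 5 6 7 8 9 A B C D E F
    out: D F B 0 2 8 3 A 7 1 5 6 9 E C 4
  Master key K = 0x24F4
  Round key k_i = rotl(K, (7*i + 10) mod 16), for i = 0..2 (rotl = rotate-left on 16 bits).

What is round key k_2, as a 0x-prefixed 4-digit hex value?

K = 0x24F4
k_0 = rotl(K, (7*0+10) mod 16) = rotl(K, 10) = 0xD093
k_1 = rotl(K, (7*1+10) mod 16) = rotl(K, 1) = 0x49E8
k_2 = rotl(K, (7*2+10) mod 16) = rotl(K, 8) = 0xF424

0xF424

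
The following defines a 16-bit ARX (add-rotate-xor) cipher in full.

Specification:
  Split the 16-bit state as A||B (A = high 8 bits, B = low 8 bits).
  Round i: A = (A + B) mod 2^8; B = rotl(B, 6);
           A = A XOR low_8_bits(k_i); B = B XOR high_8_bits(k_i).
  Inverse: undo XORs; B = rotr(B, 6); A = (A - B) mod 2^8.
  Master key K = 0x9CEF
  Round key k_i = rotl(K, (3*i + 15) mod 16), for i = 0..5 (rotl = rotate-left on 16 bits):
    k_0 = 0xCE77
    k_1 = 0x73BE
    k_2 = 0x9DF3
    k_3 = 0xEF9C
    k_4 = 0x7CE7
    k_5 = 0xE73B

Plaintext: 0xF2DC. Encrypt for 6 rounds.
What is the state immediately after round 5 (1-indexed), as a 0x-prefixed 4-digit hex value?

0x4B6A

s_0 = plaintext = 0xF2DC
s_1 = Round(s_0, k_0) = 0xB9F9
s_2 = Round(s_1, k_1) = 0x0C0D
s_3 = Round(s_2, k_2) = 0xEADE
s_4 = Round(s_3, k_3) = 0x5458
s_5 = Round(s_4, k_4) = 0x4B6A
s_6 = Round(s_5, k_5) = 0x8E7D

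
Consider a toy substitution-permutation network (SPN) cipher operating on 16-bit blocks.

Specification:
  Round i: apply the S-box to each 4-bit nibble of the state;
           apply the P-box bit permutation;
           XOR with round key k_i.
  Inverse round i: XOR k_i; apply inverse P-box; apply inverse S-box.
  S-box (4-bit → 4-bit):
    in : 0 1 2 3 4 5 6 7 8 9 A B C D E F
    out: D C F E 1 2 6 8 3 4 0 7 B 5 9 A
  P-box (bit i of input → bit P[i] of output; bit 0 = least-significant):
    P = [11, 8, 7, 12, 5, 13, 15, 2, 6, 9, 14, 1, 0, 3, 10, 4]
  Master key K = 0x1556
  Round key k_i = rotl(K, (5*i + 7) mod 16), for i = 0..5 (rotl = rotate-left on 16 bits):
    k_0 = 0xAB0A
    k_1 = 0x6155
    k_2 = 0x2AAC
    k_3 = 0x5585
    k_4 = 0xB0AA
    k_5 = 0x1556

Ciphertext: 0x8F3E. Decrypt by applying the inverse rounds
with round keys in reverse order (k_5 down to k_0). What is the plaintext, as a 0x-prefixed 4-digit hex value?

s_0 = ciphertext = 0x8F3E
s_1 = InvRound(s_0, k_5) = 0x58DE
s_2 = InvRound(s_1, k_4) = 0x7D24
s_3 = InvRound(s_2, k_3) = 0x4A8D
s_4 = InvRound(s_3, k_2) = 0x498A
s_5 = InvRound(s_4, k_1) = 0xCEFD
s_6 = InvRound(s_5, k_0) = 0x00C6

0x00C6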